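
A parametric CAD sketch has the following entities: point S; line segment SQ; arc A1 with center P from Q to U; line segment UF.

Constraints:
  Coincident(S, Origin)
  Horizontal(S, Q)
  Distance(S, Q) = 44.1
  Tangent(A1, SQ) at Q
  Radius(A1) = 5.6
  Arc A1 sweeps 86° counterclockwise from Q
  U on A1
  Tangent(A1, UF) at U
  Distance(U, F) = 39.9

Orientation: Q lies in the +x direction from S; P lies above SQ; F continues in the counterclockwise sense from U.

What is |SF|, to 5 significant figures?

69.131

On A1, Q sits at bearing -90° from P; an 86° counterclockwise sweep puts U at bearing -4°, so U = P + 5.6·(cos -4°, sin -4°) = (49.686, 5.2094). A1 meets UF tangentially, so PU is at right angles to UF, so UF runs along (−sin -4°, cos -4°); with |UF| = 39.9, F = (52.470, 45.012). Then |SF| = |F − S| = 69.131.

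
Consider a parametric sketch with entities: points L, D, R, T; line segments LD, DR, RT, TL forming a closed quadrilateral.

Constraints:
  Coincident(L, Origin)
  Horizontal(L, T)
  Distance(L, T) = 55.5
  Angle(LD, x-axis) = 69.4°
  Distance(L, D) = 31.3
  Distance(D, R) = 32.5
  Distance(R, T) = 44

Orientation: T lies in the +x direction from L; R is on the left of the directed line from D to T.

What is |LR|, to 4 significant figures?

58.47

Checks: |DR| = 32.50 ✓; |RT| = 44.00 ✓.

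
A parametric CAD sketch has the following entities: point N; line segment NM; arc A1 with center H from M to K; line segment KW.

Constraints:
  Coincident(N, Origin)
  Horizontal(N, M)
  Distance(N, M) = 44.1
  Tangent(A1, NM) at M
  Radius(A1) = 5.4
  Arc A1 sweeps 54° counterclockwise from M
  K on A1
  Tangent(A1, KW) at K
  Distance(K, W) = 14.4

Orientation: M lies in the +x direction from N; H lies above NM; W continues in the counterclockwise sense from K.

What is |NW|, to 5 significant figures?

58.599

N is at the origin; N and M share the same y with |NM| = 44.1 and M on the +x side, so M = (44.100, 0.0000). The tangent condition forces HM to be normal to NM, so H = M + (0, 5.4) = (44.100, 5.4000). On A1, M sits at bearing -90° from H; a 54° counterclockwise sweep puts K at bearing -36°, so K = H + 5.4·(cos -36°, sin -36°) = (48.469, 2.2260). A1 meets KW tangentially, so HK is at right angles to KW, so KW runs along (−sin -36°, cos -36°); with |KW| = 14.4, W = (56.933, 13.876). Then |NW| = |W − N| = 58.599.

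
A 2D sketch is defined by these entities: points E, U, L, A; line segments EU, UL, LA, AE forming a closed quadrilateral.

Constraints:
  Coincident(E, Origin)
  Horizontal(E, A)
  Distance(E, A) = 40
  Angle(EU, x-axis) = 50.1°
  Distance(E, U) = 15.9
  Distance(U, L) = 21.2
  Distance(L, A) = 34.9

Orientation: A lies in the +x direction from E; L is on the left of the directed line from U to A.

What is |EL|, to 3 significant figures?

37.0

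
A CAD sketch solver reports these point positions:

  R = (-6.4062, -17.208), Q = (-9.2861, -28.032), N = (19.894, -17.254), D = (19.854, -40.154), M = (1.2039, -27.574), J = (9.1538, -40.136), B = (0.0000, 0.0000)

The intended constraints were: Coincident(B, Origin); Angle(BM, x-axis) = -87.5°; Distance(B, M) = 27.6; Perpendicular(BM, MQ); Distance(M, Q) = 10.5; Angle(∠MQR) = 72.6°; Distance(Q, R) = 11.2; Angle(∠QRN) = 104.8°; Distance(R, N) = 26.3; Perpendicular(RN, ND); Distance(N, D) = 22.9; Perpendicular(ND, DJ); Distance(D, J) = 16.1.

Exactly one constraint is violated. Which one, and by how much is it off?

Distance(D, J) = 16.1 — off by 5.40.

B = (0.00, 0.00) ✓; BM at -87.50° ✓; |BM| = 27.60 ✓; ∠(BM, MQ) = 90.00° ✓; |MQ| = 10.50 ✓; ∠MQR = 72.60° ✓; |QR| = 11.20 ✓; ∠QRN = 104.8° ✓; |RN| = 26.30 ✓; ∠(RN, ND) = 90.00° ✓; |ND| = 22.90 ✓; ∠(ND, DJ) = 90.00° ✓; |DJ| = 10.70 ✗.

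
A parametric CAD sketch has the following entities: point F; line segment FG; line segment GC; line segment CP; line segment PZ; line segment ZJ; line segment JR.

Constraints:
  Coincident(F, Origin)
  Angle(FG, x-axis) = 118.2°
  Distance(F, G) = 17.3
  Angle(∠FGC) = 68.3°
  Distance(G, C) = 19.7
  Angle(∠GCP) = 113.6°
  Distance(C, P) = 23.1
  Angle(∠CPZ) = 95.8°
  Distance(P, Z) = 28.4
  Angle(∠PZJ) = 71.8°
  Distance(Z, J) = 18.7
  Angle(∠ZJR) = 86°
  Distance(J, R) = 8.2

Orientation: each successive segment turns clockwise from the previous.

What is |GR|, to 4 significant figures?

17.99

F is at the origin; FG runs at 118.2° with length 17.3, so G = (-8.175, 15.25). ∠FGC = 68.3° gives GC at 6.500° from the x-axis; with |GC| = 19.7, C = (11.40, 17.48). ∠GCP = 113.6° gives CP at -59.90° from the x-axis; with |CP| = 23.1, P = (22.98, -2.508). ∠CPZ = 95.8° gives PZ at -144.1° from the x-axis; with |PZ| = 28.4, Z = (-0.02205, -19.16). ∠PZJ = 71.8° gives ZJ at 107.7° from the x-axis; with |ZJ| = 18.7, J = (-5.707, -1.347). ∠ZJR = 86.0° gives JR at 13.70° from the x-axis; with |JR| = 8.2, R = (2.259, 0.5955). Then |GR| = |R − G| = 17.99.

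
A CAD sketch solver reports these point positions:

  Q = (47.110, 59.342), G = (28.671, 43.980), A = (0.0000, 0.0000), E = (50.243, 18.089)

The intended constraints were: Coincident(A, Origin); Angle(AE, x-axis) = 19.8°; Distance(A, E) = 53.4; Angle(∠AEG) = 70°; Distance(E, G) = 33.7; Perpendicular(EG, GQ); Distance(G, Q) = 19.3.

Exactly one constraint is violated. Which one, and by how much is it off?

Distance(G, Q) = 19.3 — off by 4.70.

A = (0.00, 0.00) ✓; AE at 19.80° ✓; |AE| = 53.40 ✓; ∠AEG = 70.00° ✓; |EG| = 33.70 ✓; ∠(EG, GQ) = 90.00° ✓; |GQ| = 24.00 ✗.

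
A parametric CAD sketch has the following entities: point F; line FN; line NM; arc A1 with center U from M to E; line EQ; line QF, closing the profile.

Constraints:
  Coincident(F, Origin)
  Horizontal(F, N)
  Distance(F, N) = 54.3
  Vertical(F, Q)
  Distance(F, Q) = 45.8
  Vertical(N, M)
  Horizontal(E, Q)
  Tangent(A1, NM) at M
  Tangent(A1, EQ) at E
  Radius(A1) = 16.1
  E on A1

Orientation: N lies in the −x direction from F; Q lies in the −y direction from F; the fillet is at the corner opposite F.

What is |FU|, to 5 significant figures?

48.387

FQ is vertical with |FQ| = 45.8 and Q on the −y side, so Q = (0.0000, -45.800). The virtual corner opposite F is at (-54.300, -45.800). Since A1 is tangent to NM there, UM ⟂ NM and the tangent condition forces UE to be normal to EQ, with radius 16.1, so the center U sits 16.1 in from both sides at U = (-38.200, -29.700). Then |FU| = |U − F| = 48.387.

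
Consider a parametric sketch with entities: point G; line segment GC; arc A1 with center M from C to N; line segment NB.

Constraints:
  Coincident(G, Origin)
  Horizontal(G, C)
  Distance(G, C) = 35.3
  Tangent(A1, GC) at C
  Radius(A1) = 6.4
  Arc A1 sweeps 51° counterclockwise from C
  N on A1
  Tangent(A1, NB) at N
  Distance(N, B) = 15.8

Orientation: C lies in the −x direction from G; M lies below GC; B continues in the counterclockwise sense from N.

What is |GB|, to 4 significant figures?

52.31

On A1, C sits at bearing 90° from M; a 51° counterclockwise sweep puts N at bearing 141°, so N = M + 6.4·(cos 141°, sin 141°) = (-40.27, -2.372). A1 meets NB tangentially, so MN is at right angles to NB, so NB runs along (−sin 141°, cos 141°); with |NB| = 15.8, B = (-50.22, -14.65). Then |GB| = |B − G| = 52.31.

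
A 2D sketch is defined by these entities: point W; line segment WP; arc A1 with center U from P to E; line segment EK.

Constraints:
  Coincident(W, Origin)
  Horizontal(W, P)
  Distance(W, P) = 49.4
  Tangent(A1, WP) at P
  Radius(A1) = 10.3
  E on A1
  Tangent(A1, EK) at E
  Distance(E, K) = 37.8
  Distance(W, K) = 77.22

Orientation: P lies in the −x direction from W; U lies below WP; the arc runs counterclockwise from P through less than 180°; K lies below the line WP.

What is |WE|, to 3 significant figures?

60.5

Checks: |UE| = 10.30 ✓; ∠(UE, EK) = 90.00° ✓; |EK| = 37.80 ✓; |WK| = 77.22 ✓.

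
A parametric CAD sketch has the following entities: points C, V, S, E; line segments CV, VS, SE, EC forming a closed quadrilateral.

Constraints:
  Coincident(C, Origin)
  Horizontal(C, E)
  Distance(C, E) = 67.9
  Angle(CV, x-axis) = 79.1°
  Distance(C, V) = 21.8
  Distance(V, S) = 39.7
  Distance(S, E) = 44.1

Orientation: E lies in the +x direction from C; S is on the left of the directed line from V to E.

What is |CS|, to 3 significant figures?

54.3

C is at the origin; C and E share the same y with |CE| = 67.9 and E in +x, so E = (67.9, 0). CV runs at 79.1° with |CV| = 21.8, so V = (4.12, 21.4). S is determined by |VS| = 39.7 and |SE| = 44.1 together: it lies at the intersection of circle(V, 39.7) and circle(E, 44.1). With |VE| = 67.3, the foot of the radical line on VE is 30.9 from V and the perpendicular offset is √(39.7² − 30.9²) = 24.9. Taking the left-of-VE solution: S = (41.3, 35.2).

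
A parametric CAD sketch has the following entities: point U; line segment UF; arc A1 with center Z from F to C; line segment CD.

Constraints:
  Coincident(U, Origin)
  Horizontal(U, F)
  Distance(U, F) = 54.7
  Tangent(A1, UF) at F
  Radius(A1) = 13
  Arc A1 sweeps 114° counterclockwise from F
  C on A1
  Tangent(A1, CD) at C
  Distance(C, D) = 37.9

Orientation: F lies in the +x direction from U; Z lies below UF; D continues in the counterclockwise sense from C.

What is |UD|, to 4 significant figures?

78.69

U is at the origin; UF is horizontal with |UF| = 54.7 and F on the +x side, so F = (54.70, 0.000). A1 meets UF tangentially, so ZF is at right angles to UF, so Z = F + (0, -13) = (54.70, -13.00). On A1, F sits at bearing 90° from Z; a 114° counterclockwise sweep puts C at bearing 204°, so C = Z + 13.0·(cos 204°, sin 204°) = (42.82, -18.29). Tangency of A1 to CD means the radius ZC is perpendicular to CD, so CD runs along (−sin 204°, cos 204°); with |CD| = 37.9, D = (58.24, -52.91). Then |UD| = |D − U| = 78.69.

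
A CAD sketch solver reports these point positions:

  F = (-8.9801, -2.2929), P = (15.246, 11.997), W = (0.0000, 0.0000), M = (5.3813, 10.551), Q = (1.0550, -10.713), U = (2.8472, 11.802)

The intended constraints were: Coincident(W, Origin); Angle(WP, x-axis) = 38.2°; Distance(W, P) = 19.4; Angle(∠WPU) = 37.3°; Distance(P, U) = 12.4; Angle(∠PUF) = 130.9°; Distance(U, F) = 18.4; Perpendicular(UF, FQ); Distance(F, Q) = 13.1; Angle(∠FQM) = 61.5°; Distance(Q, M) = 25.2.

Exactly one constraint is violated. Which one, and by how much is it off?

Distance(Q, M) = 25.2 — off by 3.50.

W = (0.00, 0.00) ✓; WP at 38.20° ✓; |WP| = 19.40 ✓; ∠WPU = 37.30° ✓; |PU| = 12.40 ✓; ∠PUF = 130.9° ✓; |UF| = 18.40 ✓; ∠(UF, FQ) = 90.00° ✓; |FQ| = 13.10 ✓; ∠FQM = 61.50° ✓; |QM| = 21.70 ✗.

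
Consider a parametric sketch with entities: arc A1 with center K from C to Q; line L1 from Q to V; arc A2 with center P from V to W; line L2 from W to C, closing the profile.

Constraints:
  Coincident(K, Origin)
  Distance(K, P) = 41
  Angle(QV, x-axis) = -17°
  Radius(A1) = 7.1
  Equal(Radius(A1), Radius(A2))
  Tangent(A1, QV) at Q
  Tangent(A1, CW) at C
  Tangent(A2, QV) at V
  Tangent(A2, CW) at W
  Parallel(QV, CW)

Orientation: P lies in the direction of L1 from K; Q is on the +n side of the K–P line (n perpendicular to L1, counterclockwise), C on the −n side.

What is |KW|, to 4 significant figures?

41.61

The slot axis is L1's direction at -17.0°, so u = (cos -17.0°, sin -17.0°) = (0.9563, -0.2924) and n = (−sin -17.0°, cos -17.0°) = (0.2924, 0.9563). K is at the origin and P lies 41.0 along u from K, so P = 41.0·u = (39.21, -11.99). Tangency of A1 to both parallel lines with radius 7.1 puts Q and C at K ± 7.1·n: Q = (2.076, 6.790), C = (-2.076, -6.790). Equal radii place V and W the same way about P: V = P + 7.1·n = (41.28, -5.197), W = P − 7.1·n = (37.13, -18.78). Then |KW| = |W − K| = 41.61.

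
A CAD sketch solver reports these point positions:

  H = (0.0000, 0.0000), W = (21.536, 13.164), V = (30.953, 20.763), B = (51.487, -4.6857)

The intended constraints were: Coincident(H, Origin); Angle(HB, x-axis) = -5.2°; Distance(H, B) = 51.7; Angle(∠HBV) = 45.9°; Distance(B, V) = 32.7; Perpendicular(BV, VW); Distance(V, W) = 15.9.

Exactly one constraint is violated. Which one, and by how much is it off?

Distance(V, W) = 15.9 — off by 3.80.

H = (0.00, 0.00) ✓; HB at -5.200° ✓; |HB| = 51.70 ✓; ∠HBV = 45.90° ✓; |BV| = 32.70 ✓; ∠(BV, VW) = 90.00° ✓; |VW| = 12.10 ✗.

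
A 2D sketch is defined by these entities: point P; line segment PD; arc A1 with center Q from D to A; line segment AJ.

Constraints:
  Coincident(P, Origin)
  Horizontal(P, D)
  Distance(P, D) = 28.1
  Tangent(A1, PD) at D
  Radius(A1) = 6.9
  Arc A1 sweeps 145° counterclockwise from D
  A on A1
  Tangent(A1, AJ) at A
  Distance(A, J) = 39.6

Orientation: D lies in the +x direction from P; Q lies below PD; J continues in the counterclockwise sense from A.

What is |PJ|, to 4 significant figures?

66.67

P is at the origin; PD is horizontal with |PD| = 28.1 and D on the +x side, so D = (28.10, 0.000). Since A1 is tangent to PD there, QD ⟂ PD, so Q = D + (0, -6.9) = (28.10, -6.900). On A1, D sits at bearing 90° from Q; a 145° counterclockwise sweep puts A at bearing 235°, so A = Q + 6.9·(cos 235°, sin 235°) = (24.14, -12.55). Tangency of A1 to AJ means the radius QA is perpendicular to AJ, so AJ runs along (−sin 235°, cos 235°); with |AJ| = 39.6, J = (56.58, -35.27). Then |PJ| = |J − P| = 66.67.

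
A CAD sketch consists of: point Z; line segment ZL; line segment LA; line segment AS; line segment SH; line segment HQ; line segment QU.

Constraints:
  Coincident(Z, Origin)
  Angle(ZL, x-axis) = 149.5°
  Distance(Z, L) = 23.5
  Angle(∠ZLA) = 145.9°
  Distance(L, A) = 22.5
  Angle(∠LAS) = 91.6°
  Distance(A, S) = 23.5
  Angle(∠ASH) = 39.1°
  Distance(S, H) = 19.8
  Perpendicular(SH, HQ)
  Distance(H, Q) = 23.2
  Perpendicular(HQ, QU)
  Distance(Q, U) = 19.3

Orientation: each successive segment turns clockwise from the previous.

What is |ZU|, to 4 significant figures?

60.10

SH is perpendicular to HQ, so HQ runs at 156.1°; with |HQ| = 23.2, Q = (-38.19, 34.22). The perpendicularity gives QU at right angles to HQ, so QU runs at 66.10°; with |QU| = 19.3, U = (-30.37, 51.86). Then |ZU| = |U − Z| = 60.10.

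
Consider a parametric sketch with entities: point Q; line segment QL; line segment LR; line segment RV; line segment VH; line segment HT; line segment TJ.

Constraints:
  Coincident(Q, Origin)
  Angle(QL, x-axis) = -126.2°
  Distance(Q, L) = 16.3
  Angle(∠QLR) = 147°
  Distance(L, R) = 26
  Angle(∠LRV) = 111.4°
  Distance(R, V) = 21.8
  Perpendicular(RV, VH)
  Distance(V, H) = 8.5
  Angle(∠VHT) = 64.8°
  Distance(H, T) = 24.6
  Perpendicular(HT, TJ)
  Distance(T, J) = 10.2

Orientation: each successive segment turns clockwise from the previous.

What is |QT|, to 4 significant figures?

42.54

Q is at the origin; QL runs at -126.2° with length 16.3, so L = (-9.627, -13.15). ∠QLR = 147.0° gives LR at -159.2° from the x-axis; with |LR| = 26.0, R = (-33.93, -22.39). ∠LRV = 111.4° gives RV at 132.2° from the x-axis; with |RV| = 21.8, V = (-48.58, -6.237). The perpendicularity gives VH at right angles to RV, so VH runs at 42.20°; with |VH| = 8.5, H = (-42.28, -0.5271). ∠VHT = 64.8° gives HT at -73.00° from the x-axis; with |HT| = 24.6, T = (-35.09, -24.05). Then |QT| = |T − Q| = 42.54.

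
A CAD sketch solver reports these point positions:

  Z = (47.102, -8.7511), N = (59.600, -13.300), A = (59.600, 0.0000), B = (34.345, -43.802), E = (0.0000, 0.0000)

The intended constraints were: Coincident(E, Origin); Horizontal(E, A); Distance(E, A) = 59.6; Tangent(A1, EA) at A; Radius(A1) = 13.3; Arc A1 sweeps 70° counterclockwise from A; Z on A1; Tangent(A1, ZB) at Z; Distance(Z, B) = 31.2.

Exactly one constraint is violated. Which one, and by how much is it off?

Distance(Z, B) = 31.2 — off by 6.10.

E = (0.00, 0.00) ✓; E.y = 0.00, A.y = 0.00 ✓; |EA| = 59.60 ✓; ∠(NA, AE) = 90.00° ✓; |NA| = 13.30 ✓; bearing(N→Z) − bearing(N→A) = 70.00° ✓; |NZ| = 13.30 ✓; ∠(NZ, ZB) = 90.00° ✓; |ZB| = 37.30 ✗.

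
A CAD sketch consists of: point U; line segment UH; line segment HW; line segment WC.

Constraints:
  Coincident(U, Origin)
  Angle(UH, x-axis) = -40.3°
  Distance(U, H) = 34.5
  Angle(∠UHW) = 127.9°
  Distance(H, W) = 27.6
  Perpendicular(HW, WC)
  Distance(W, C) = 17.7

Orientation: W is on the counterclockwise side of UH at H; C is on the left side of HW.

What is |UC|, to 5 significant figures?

49.714

U is at the origin; UH runs at -40.3° with length 34.5, so H = 34.5·(cos -40.3°, sin -40.3°) = (26.312, -22.314). ∠UHW = 127.9°, so HW runs at -40.3° + (180° − 127.9°) = 11.800° from the x-axis; with |HW| = 27.6, W = H + 27.6·(cos 11.800°, sin 11.800°) = (53.329, -16.670). HW is perpendicular to WC; with |WC| = 17.7 on the left of HW, C = W + 17.7·(-0.20450, 0.97887) = (49.709, 0.65580). Then |UC| = |C − U| = 49.714.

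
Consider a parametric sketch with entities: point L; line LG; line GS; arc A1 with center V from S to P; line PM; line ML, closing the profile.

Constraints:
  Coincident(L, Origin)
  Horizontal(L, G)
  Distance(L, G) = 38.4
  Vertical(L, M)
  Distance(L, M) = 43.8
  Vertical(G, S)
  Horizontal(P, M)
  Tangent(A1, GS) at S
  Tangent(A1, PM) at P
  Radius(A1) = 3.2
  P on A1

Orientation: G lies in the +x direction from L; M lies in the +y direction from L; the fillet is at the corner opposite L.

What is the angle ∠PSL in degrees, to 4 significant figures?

91.60°

L is at the origin; L and G share the same y with |LG| = 38.4 and G on the +x side, so G = (38.40, 0.000). L and M share the same x with |LM| = 43.8 and M on the +y side, so M = (0.000, 43.80). The virtual corner opposite L is at (38.40, 43.80). A1 meets GS tangentially, so VS is at right angles to GS and the tangent condition forces VP to be normal to PM, with radius 3.2, so the center V sits 3.2 in from both sides at V = (35.20, 40.60). That places the tangent points at S = (38.40, 40.60) on GS and P = (35.20, 43.80) on PM. Then cos ∠PSL = SP·SL / (|SP||SL|), giving 91.60°.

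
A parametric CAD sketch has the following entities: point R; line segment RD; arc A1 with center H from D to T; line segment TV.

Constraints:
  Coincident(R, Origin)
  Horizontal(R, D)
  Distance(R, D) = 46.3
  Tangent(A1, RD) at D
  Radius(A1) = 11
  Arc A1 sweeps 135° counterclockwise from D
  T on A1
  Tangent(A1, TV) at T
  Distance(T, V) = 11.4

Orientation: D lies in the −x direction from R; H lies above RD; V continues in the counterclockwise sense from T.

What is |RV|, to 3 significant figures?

53.8

R is at the origin; RD is horizontal with |RD| = 46.3 and D on the −x side, so D = (-46.3, 0.00). A1 meets RD tangentially, so HD is at right angles to RD, so H = D + (0, 11) = (-46.3, 11.0). On A1, D sits at bearing -90° from H; a 135° counterclockwise sweep puts T at bearing 45°, so T = H + 11.0·(cos 45°, sin 45°) = (-38.5, 18.8). A1 meets TV tangentially, so HT is at right angles to TV, so TV runs along (−sin 45°, cos 45°); with |TV| = 11.4, V = (-46.6, 26.8). Then |RV| = |V − R| = 53.8.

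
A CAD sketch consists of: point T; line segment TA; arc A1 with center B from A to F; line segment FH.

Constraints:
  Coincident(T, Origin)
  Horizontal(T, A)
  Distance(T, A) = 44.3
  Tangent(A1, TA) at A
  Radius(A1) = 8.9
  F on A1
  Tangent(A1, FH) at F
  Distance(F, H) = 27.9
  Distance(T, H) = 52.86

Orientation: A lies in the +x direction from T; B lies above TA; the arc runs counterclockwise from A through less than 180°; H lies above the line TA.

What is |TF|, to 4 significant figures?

53.64

Checks: T.y = 0.00, A.y = 0.00 ✓; |BF| = 8.900 ✓; ∠(BF, FH) = 90.00° ✓; |FH| = 27.90 ✓; |TH| = 52.86 ✓.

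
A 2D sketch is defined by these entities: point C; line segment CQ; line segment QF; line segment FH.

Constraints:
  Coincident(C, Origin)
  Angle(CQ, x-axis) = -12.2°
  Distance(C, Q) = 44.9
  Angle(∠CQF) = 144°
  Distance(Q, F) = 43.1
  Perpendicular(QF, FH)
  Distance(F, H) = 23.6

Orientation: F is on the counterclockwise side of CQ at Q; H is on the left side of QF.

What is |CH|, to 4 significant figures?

79.47

C is at the origin; CQ runs at -12.2° with length 44.9, so Q = 44.9·(cos -12.2°, sin -12.2°) = (43.89, -9.488). ∠CQF = 144.0°, so QF runs at -12.2° + (180° − 144.0°) = 23.80° from the x-axis; with |QF| = 43.1, F = Q + 43.1·(cos 23.80°, sin 23.80°) = (83.32, 7.904). QF ⟂ FH; with |FH| = 23.6 on the left of QF, H = F + 23.6·(-0.4035, 0.9150) = (73.80, 29.50). Then |CH| = |H − C| = 79.47.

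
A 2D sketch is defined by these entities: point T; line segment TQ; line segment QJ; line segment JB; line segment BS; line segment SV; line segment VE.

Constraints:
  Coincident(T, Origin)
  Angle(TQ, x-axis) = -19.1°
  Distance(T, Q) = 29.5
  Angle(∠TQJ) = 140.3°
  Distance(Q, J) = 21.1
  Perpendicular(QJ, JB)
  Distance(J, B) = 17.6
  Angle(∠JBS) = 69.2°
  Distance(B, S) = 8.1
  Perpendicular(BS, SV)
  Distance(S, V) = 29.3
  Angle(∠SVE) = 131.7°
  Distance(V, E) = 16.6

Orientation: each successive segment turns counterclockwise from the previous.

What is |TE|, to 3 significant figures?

72.5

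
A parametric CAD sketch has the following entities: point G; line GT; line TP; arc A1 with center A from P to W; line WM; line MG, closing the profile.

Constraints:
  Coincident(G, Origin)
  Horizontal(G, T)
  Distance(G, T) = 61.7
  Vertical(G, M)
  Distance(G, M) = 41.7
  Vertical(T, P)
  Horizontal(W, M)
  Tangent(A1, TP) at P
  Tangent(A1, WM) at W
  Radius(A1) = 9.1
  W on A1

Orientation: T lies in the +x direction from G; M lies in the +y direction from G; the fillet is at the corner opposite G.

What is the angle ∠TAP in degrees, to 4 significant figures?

74.40°

The virtual corner opposite G is at (61.70, 41.70). A1 meets TP tangentially, so AP is at right angles to TP and tangency of A1 to WM means the radius AW is perpendicular to WM, with radius 9.1, so the center A sits 9.1 in from both sides at A = (52.60, 32.60). That places the tangent points at P = (61.70, 32.60) on TP and W = (52.60, 41.70) on WM. Then cos ∠TAP = AT·AP / (|AT||AP|), giving 74.40°.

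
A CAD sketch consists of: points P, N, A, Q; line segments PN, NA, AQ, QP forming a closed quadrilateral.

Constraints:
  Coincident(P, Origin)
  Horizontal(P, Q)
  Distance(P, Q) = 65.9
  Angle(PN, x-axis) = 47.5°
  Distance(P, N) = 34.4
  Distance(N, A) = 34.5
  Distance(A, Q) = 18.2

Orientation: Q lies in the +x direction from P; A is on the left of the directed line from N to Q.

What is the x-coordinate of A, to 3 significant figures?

56.3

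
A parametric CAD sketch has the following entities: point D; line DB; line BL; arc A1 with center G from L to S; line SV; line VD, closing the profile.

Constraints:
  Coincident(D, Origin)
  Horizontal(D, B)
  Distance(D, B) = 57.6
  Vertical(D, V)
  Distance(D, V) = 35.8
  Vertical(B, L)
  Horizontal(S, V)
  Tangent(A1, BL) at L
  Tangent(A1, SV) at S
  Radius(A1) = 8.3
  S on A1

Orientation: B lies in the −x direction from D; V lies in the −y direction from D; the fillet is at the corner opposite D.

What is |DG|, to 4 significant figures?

56.45

D is at the origin; DB is horizontal with |DB| = 57.6 and B on the −x side, so B = (-57.60, 0.000). D and V share the same x with |DV| = 35.8 and V on the −y side, so V = (0.000, -35.80). The virtual corner opposite D is at (-57.60, -35.80). A1 meets BL tangentially, so GL is at right angles to BL and since A1 is tangent to SV there, GS ⟂ SV, with radius 8.3, so the center G sits 8.3 in from both sides at G = (-49.30, -27.50). Then |DG| = |G − D| = 56.45.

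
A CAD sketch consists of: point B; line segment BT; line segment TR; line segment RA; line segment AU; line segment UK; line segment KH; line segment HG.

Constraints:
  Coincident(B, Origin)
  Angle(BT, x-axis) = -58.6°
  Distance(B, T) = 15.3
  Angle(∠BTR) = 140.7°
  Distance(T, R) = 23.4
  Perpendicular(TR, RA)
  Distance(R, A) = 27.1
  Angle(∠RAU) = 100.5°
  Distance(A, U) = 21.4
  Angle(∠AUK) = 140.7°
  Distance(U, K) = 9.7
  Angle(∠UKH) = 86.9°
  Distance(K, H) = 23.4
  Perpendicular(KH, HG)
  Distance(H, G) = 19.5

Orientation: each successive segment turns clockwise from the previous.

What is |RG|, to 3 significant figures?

16.8

∠UKH = 86.9° gives KH at -39.8° from the x-axis; with |KH| = 23.4, H = (0.716, -18.3). The perpendicularity gives HG at right angles to KH, so HG runs at -130°; with |HG| = 19.5, G = (-11.8, -33.3). Then |RG| = |G − R| = 16.8.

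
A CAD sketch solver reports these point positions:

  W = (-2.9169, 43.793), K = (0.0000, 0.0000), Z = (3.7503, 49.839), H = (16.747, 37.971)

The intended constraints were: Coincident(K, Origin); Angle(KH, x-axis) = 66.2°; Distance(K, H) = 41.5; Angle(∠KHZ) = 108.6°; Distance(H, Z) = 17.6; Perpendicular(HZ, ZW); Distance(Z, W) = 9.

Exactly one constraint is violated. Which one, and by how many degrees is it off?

Perpendicular(HZ, ZW) — off by 5.40°.

K = (0.00, 0.00) ✓; KH at 66.20° ✓; |KH| = 41.50 ✓; ∠KHZ = 108.6° ✓; |HZ| = 17.60 ✓; ∠(HZ, ZW) = 84.60° ✗; |ZW| = 9.000 ✓.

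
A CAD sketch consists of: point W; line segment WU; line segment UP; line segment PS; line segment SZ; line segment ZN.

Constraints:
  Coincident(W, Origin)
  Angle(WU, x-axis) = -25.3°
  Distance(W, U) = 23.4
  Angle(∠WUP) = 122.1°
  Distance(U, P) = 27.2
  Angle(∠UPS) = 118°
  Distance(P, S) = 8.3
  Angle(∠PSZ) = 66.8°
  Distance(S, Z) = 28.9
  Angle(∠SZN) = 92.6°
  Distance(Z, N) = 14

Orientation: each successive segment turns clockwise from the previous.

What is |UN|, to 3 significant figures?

4.17

W is at the origin; WU runs at -25.3° with length 23.4, so U = (21.2, -10.0). ∠WUP = 122.1° gives UP at -83.2° from the x-axis; with |UP| = 27.2, P = (24.4, -37.0). ∠UPS = 118.0° gives PS at -145° from the x-axis; with |PS| = 8.3, S = (17.6, -41.7). ∠PSZ = 66.8° gives SZ at 102° from the x-axis; with |SZ| = 28.9, Z = (11.7, -13.4). ∠SZN = 92.6° gives ZN at 14.2° from the x-axis; with |ZN| = 14.0, N = (25.3, -10.0). Then |UN| = |N − U| = 4.17.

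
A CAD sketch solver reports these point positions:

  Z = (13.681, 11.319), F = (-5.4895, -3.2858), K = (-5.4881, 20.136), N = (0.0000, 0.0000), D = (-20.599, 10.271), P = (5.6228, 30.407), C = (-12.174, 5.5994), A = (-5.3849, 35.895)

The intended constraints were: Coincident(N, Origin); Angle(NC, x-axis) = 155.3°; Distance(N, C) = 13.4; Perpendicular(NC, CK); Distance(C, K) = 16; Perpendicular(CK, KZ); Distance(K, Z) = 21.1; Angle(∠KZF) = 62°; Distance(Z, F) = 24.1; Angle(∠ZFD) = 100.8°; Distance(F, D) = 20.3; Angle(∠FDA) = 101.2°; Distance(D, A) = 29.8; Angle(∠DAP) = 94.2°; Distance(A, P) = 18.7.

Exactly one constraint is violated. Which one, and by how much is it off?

Distance(A, P) = 18.7 — off by 6.40.

N = (0.00, 0.00) ✓; NC at 155.3° ✓; |NC| = 13.40 ✓; ∠(NC, CK) = 90.00° ✓; |CK| = 16.00 ✓; ∠(CK, KZ) = 90.00° ✓; |KZ| = 21.10 ✓; ∠KZF = 62.00° ✓; |ZF| = 24.10 ✓; ∠ZFD = 100.8° ✓; |FD| = 20.30 ✓; ∠FDA = 101.2° ✓; |DA| = 29.80 ✓; ∠DAP = 94.20° ✓; |AP| = 12.30 ✗.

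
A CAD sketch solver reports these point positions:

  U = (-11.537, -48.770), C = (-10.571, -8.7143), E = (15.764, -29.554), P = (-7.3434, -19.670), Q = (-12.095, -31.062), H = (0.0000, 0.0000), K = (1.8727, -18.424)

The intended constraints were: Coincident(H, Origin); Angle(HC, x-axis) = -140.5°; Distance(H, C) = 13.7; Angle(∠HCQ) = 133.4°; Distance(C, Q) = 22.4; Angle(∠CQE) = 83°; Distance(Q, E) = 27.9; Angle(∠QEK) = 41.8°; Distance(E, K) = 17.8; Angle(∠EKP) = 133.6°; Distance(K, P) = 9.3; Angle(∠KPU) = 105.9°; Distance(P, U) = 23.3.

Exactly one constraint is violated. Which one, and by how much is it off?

Distance(P, U) = 23.3 — off by 6.10.

H = (0.00, 0.00) ✓; HC at -140.5° ✓; |HC| = 13.70 ✓; ∠HCQ = 133.4° ✓; |CQ| = 22.40 ✓; ∠CQE = 83.00° ✓; |QE| = 27.90 ✓; ∠QEK = 41.80° ✓; |EK| = 17.80 ✓; ∠EKP = 133.6° ✓; |KP| = 9.300 ✓; ∠KPU = 105.9° ✓; |PU| = 29.40 ✗.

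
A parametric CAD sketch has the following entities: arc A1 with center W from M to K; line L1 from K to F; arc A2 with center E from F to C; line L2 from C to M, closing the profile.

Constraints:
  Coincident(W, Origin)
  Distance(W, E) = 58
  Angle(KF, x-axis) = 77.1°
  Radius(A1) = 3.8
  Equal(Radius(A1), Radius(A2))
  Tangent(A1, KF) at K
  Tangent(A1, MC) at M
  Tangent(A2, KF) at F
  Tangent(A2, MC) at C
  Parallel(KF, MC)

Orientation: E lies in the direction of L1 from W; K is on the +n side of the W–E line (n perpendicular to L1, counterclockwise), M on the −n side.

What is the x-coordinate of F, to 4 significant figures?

9.244

Tangency of A1 to both parallel lines with radius 3.8 puts K and M at W ± 3.8·n: K = (-3.704, 0.8484), M = (3.704, -0.8484). Equal radii place F and C the same way about E: F = E + 3.8·n = (9.244, 57.38), C = E − 3.8·n = (16.65, 55.69). So F.x = 9.244.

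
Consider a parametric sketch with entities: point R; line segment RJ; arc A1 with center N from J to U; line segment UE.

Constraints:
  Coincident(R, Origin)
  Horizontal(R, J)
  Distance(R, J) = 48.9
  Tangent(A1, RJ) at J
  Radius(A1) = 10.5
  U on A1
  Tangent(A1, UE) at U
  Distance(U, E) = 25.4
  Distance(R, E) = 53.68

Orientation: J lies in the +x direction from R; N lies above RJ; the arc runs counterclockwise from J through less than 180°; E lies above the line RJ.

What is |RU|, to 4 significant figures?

59.32

Checks: |NU| = 10.50 ✓; ∠(NU, UE) = 90.00° ✓; |UE| = 25.40 ✓; |RE| = 53.68 ✓.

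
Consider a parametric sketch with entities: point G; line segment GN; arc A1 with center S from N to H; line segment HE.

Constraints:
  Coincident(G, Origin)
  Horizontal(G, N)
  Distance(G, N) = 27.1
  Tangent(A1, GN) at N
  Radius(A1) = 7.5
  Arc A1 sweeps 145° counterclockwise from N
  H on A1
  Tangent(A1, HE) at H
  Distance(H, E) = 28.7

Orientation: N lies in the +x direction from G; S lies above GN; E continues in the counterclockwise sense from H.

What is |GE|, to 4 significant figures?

31.12

G is at the origin; GN is horizontal with |GN| = 27.1 and N on the +x side, so N = (27.10, 0.000). A1 meets GN tangentially, so SN is at right angles to GN, so S = N + (0, 7.5) = (27.10, 7.500). On A1, N sits at bearing -90° from S; a 145° counterclockwise sweep puts H at bearing 55°, so H = S + 7.5·(cos 55°, sin 55°) = (31.40, 13.64). Since A1 is tangent to HE there, SH ⟂ HE, so HE runs along (−sin 55°, cos 55°); with |HE| = 28.7, E = (7.892, 30.11). Then |GE| = |E − G| = 31.12.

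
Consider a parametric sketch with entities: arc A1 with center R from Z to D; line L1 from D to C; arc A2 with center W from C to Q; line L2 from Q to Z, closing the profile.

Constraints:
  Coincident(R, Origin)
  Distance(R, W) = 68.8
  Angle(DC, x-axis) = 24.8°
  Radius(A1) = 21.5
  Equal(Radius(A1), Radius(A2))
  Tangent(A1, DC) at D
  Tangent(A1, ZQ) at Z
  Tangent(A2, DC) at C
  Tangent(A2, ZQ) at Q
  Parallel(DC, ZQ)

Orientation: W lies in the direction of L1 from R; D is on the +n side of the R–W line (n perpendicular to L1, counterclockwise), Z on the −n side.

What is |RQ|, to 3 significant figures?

72.1

Tangency of A1 to both parallel lines with radius 21.5 puts D and Z at R ± 21.5·n: D = (-9.02, 19.5), Z = (9.02, -19.5). Equal radii place C and Q the same way about W: C = W + 21.5·n = (53.4, 48.4), Q = W − 21.5·n = (71.5, 9.34). Then |RQ| = |Q − R| = 72.1.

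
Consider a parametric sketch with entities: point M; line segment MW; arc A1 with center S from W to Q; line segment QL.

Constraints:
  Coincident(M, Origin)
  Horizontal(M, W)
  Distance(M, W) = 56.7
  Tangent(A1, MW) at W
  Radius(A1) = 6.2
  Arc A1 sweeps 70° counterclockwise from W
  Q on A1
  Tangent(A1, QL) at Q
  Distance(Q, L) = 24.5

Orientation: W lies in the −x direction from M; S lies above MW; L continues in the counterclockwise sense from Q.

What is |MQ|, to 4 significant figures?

51.04

M is at the origin; M and W share the same y with |MW| = 56.7 and W on the −x side, so W = (-56.70, 0.000). A1 meets MW tangentially, so SW is at right angles to MW, so S = W + (0, 6.2) = (-56.70, 6.200). On A1, W sits at bearing -90° from S; a 70° counterclockwise sweep puts Q at bearing -20°, so Q = S + 6.2·(cos -20°, sin -20°) = (-50.87, 4.079). Then |MQ| = |Q − M| = 51.04.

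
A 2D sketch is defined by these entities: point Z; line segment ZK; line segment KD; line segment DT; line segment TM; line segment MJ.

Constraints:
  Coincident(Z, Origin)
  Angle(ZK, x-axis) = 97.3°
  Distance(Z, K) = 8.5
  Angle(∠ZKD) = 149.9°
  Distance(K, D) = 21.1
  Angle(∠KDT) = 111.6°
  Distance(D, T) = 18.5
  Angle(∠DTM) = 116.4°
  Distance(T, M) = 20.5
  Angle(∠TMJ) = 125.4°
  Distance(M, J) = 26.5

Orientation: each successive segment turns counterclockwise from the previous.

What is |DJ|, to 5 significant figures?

44.363

Z is at the origin; ZK runs at 97.3° with length 8.5, so K = (-1.0800, 8.4311). ∠ZKD = 149.9° gives KD at 127.40° from the x-axis; with |KD| = 21.1, D = (-13.896, 25.193). ∠KDT = 111.6° gives DT at -164.20° from the x-axis; with |DT| = 18.5, T = (-31.697, 20.156). ∠DTM = 116.4° gives TM at -100.60° from the x-axis; with |TM| = 20.5, M = (-35.468, 0.0058920). ∠TMJ = 125.4° gives MJ at -46.000° from the x-axis; with |MJ| = 26.5, J = (-17.059, -19.057). Then |DJ| = |J − D| = 44.363.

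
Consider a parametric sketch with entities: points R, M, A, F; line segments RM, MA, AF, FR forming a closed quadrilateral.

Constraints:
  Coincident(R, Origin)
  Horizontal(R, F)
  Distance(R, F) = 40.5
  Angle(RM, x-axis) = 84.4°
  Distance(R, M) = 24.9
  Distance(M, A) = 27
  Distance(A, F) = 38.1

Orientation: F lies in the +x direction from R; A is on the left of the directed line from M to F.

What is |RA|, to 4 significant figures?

44.82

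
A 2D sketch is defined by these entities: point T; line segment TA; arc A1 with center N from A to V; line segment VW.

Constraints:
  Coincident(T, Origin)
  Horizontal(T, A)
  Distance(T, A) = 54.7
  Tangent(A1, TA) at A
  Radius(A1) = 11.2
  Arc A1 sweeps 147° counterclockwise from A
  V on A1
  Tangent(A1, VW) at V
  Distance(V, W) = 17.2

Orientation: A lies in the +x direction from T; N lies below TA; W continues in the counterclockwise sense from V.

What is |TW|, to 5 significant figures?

69.784

T is at the origin; T and A share the same y with |TA| = 54.7 and A on the +x side, so A = (54.700, 0.0000). A1 meets TA tangentially, so NA is at right angles to TA, so N = A + (0, -11.2) = (54.700, -11.200). On A1, A sits at bearing 90° from N; a 147° counterclockwise sweep puts V at bearing 237°, so V = N + 11.2·(cos 237°, sin 237°) = (48.600, -20.593). The tangent condition forces NV to be normal to VW, so VW runs along (−sin 237°, cos 237°); with |VW| = 17.2, W = (63.025, -29.961). Then |TW| = |W − T| = 69.784.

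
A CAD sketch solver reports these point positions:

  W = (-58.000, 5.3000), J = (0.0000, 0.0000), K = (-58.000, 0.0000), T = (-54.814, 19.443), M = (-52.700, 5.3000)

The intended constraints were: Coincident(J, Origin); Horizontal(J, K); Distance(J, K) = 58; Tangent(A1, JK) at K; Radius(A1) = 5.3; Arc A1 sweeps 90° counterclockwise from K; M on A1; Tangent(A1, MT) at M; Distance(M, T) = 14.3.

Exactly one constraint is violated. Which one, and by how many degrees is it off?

Tangent(A1, MT) at M — off by 8.50°.

J = (0.00, 0.00) ✓; J.y = 0.00, K.y = 0.00 ✓; |JK| = 58.00 ✓; ∠(WK, KJ) = 90.00° ✓; |WK| = 5.300 ✓; bearing(W→M) − bearing(W→K) = 90.00° ✓; |WM| = 5.300 ✓; ∠(WM, MT) = 81.50° ✗; |MT| = 14.30 ✓.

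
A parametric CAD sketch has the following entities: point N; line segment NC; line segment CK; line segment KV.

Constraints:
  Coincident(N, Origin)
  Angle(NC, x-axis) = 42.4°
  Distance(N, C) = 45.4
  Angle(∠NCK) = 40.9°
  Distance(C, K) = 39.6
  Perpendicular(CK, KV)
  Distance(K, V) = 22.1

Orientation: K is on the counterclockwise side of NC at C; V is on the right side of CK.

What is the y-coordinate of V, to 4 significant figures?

51.67

∠NCK = 40.9°, so CK runs at 42.4° + (180° − 40.9°) = 181.5° from the x-axis; with |CK| = 39.6, K = C + 39.6·(cos 181.5°, sin 181.5°) = (-6.061, 29.58). CK ⟂ KV; with |KV| = 22.1 on the right of CK, V = K + 22.1·(-0.02618, 0.9997) = (-6.639, 51.67). So V.y = 51.67.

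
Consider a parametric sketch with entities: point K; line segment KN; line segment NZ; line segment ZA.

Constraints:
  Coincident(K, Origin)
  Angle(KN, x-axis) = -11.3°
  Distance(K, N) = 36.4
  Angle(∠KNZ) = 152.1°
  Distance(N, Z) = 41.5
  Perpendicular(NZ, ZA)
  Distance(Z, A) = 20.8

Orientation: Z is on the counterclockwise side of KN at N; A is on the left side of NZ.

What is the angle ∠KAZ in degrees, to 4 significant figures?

87.07°

∠KNZ = 152.1°, so NZ runs at -11.3° + (180° − 152.1°) = 16.60° from the x-axis; with |NZ| = 41.5, Z = N + 41.5·(cos 16.60°, sin 16.60°) = (75.46, 4.724). NZ ⟂ ZA; with |ZA| = 20.8 on the left of NZ, A = Z + 20.8·(-0.2857, 0.9583) = (69.52, 24.66). Then cos ∠KAZ = AK·AZ / (|AK||AZ|), giving 87.07°.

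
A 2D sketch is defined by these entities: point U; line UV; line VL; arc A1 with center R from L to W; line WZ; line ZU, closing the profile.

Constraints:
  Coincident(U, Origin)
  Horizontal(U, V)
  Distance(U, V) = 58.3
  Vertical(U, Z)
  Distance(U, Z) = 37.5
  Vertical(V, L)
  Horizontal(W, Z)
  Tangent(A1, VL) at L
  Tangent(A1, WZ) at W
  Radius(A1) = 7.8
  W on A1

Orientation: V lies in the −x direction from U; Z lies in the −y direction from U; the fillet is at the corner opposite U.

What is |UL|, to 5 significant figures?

65.429

The virtual corner opposite U is at (-58.300, -37.500). The tangent condition forces RL to be normal to VL and the tangent condition forces RW to be normal to WZ, with radius 7.8, so the center R sits 7.8 in from both sides at R = (-50.500, -29.700). That places the tangent points at L = (-58.300, -29.700) on VL and W = (-50.500, -37.500) on WZ. Then |UL| = |L − U| = 65.429.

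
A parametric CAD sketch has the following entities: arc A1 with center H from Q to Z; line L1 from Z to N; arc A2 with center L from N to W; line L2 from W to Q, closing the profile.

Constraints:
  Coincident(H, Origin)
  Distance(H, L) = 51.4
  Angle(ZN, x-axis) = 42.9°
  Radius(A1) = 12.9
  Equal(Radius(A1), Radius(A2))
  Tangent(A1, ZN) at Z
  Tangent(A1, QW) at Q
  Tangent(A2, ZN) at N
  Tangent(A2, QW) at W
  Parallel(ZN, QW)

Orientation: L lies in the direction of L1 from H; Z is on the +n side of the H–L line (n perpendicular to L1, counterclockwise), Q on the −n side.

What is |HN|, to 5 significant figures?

52.994

The slot axis is L1's direction at 42.9°, so u = (cos 42.9°, sin 42.9°) = (0.73254, 0.68072) and n = (−sin 42.9°, cos 42.9°) = (-0.68072, 0.73254). H is at the origin and L lies 51.4 along u from H, so L = 51.4·u = (37.653, 34.989). Tangency of A1 to both parallel lines with radius 12.9 puts Z and Q at H ± 12.9·n: Z = (-8.7813, 9.4498), Q = (8.7813, -9.4498). Equal radii place N and W the same way about L: N = L + 12.9·n = (28.871, 44.439), W = L − 12.9·n = (46.434, 25.539). Then |HN| = |N − H| = 52.994.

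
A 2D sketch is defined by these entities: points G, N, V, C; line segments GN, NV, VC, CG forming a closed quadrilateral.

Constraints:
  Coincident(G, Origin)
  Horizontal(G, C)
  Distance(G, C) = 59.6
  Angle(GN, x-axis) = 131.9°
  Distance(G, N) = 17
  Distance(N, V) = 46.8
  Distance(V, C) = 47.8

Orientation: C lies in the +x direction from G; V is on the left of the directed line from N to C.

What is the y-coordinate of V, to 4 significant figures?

36.60

Checks: |NV| = 46.80 ✓; |VC| = 47.80 ✓.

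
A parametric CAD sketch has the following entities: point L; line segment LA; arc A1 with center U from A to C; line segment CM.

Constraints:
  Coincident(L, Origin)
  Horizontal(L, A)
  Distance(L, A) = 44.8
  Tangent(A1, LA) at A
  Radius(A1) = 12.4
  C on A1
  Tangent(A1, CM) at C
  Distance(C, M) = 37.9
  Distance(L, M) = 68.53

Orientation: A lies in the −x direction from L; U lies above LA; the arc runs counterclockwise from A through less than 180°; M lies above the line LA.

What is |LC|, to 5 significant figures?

36.695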